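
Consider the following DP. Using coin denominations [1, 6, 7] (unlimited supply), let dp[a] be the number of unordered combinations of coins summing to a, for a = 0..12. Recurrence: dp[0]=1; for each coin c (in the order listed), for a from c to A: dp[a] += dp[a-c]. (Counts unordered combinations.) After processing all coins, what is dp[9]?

after  coin     0     1     2     3     4     5     6     7     8     9    10    11    12
          1     1     1     1     1     1     1     1     1     1     1     1     1     1
          6     1     1     1     1     1     1     2     2     2     2     2     2     3
          7     1     1     1     1     1     1     2     3     3     3     3     3     4

3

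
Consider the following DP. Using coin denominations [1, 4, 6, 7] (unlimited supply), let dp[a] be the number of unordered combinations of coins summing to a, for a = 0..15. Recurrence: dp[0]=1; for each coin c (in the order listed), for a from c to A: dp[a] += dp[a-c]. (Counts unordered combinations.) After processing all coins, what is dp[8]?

5

after  coin     0     1     2     3     4     5     6     7     8     9    10    11    12    13    14    15
          1     1     1     1     1     1     1     1     1     1     1     1     1     1     1     1     1
          4     1     1     1     1     2     2     2     2     3     3     3     3     4     4     4     4
          6     1     1     1     1     2     2     3     3     4     4     5     5     7     7     8     8
          7     1     1     1     1     2     2     3     4     5     5     6     7     9    10    12    13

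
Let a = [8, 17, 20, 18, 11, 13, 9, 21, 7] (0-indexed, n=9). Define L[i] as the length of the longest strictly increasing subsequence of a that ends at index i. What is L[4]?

2

   i    0    1    2    3    4    5    6    7    8
a[i]    8   17   20   18   11   13    9   21    7
L[i]    1    2    3    3    2    3    2    4    1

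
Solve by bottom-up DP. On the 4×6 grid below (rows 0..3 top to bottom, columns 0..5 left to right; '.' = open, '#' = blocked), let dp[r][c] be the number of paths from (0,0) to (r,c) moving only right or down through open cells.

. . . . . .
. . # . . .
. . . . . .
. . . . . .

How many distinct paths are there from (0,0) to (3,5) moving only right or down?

r\c   0   1   2   3   4   5
  0   1   1   1   1   1   1
  1   1   2   0   1   2   3
  2   1   3   3   4   6   9
  3   1   4   7  11  17  26

26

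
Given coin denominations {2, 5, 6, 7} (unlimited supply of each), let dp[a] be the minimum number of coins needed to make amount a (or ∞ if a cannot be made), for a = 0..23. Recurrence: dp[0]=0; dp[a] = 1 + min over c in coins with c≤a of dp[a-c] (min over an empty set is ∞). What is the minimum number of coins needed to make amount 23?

 a  0  1  2  3  4  5  6  7  8  9 10 11 12 13 14 15 16 17 18 19 20 21 22 23
dp  0  -  1  -  2  1  1  1  2  2  2  2  2  2  2  3  3  3  3  3  3  3  4  4
(- denotes ∞ / unreachable)

4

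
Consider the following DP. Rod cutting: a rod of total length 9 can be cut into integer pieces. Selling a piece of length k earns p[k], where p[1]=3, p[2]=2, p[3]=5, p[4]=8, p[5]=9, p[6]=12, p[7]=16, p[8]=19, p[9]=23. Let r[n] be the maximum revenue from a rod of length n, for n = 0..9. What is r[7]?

   n    0    1    2    3    4    5    6    7    8    9
r[n]    0    3    6    9   12   15   18   21   24   27

21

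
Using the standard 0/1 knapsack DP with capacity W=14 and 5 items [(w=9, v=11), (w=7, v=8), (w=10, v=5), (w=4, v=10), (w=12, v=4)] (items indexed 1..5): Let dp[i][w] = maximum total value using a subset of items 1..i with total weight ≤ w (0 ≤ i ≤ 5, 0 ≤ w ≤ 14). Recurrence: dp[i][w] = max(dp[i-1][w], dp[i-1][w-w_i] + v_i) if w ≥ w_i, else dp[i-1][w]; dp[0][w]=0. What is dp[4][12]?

i\w   0   1   2   3   4   5   6   7   8   9  10  11  12  13  14
  0   0   0   0   0   0   0   0   0   0   0   0   0   0   0   0
  1   0   0   0   0   0   0   0   0   0  11  11  11  11  11  11
  2   0   0   0   0   0   0   0   8   8  11  11  11  11  11  11
  3   0   0   0   0   0   0   0   8   8  11  11  11  11  11  11
  4   0   0   0   0  10  10  10  10  10  11  11  18  18  21  21
  5   0   0   0   0  10  10  10  10  10  11  11  18  18  21  21

18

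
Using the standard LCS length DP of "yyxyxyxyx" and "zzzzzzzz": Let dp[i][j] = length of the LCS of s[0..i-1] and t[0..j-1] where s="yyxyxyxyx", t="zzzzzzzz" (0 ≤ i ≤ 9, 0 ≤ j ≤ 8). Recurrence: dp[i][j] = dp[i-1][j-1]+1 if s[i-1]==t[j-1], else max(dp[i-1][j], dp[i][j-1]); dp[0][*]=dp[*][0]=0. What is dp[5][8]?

0

   ''  z  z  z  z  z  z  z  z
''  0  0  0  0  0  0  0  0  0
 y  0  0  0  0  0  0  0  0  0
 y  0  0  0  0  0  0  0  0  0
 x  0  0  0  0  0  0  0  0  0
 y  0  0  0  0  0  0  0  0  0
 x  0  0  0  0  0  0  0  0  0
 y  0  0  0  0  0  0  0  0  0
 x  0  0  0  0  0  0  0  0  0
 y  0  0  0  0  0  0  0  0  0
 x  0  0  0  0  0  0  0  0  0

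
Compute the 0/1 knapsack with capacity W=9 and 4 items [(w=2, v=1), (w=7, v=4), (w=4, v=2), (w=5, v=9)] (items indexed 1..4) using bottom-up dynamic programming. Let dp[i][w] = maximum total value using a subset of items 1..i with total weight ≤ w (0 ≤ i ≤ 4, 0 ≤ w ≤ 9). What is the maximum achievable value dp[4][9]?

11

i\w   0   1   2   3   4   5   6   7   8   9
  0   0   0   0   0   0   0   0   0   0   0
  1   0   0   1   1   1   1   1   1   1   1
  2   0   0   1   1   1   1   1   4   4   5
  3   0   0   1   1   2   2   3   4   4   5
  4   0   0   1   1   2   9   9  10  10  11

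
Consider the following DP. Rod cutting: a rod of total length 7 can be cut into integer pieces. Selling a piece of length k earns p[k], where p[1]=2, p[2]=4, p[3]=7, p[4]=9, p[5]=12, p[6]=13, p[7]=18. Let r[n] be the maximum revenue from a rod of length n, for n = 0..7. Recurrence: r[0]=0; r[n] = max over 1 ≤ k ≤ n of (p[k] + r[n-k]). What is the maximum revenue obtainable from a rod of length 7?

18

   n    0    1    2    3    4    5    6    7
r[n]    0    2    4    7    9   12   14   18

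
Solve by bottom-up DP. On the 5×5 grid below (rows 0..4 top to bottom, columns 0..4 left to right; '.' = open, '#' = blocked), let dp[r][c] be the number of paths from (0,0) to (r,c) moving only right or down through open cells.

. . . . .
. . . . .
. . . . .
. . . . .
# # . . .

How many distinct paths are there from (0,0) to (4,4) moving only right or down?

65

r\c   0   1   2   3   4
  0   1   1   1   1   1
  1   1   2   3   4   5
  2   1   3   6  10  15
  3   1   4  10  20  35
  4   0   0  10  30  65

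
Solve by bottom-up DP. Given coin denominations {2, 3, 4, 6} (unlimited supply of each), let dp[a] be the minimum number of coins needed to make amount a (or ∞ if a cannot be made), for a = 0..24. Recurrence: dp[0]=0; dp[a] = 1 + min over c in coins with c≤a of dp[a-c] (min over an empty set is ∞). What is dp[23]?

5

 a  0  1  2  3  4  5  6  7  8  9 10 11 12 13 14 15 16 17 18 19 20 21 22 23 24
dp  0  -  1  1  1  2  1  2  2  2  2  3  2  3  3  3  3  4  3  4  4  4  4  5  4
(- denotes ∞ / unreachable)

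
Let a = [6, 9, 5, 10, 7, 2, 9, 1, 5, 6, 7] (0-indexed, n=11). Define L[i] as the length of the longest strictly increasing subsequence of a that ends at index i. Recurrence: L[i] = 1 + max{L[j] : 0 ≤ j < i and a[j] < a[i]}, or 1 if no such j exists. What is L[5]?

   i    0    1    2    3    4    5    6    7    8    9   10
a[i]    6    9    5   10    7    2    9    1    5    6    7
L[i]    1    2    1    3    2    1    3    1    2    3    4

1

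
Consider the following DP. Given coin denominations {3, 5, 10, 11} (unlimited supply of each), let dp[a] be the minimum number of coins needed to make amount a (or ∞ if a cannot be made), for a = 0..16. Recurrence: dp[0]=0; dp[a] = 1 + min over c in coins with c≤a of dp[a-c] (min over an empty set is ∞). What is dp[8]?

2

 a  0  1  2  3  4  5  6  7  8  9 10 11 12 13 14 15 16
dp  0  -  -  1  -  1  2  -  2  3  1  1  4  2  2  2  2
(- denotes ∞ / unreachable)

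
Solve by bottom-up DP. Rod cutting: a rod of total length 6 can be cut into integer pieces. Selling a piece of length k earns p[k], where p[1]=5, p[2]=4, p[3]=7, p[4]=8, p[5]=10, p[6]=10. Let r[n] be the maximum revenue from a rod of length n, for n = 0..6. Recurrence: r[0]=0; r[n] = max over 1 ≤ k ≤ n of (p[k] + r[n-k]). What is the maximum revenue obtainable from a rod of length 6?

   n    0    1    2    3    4    5    6
r[n]    0    5   10   15   20   25   30

30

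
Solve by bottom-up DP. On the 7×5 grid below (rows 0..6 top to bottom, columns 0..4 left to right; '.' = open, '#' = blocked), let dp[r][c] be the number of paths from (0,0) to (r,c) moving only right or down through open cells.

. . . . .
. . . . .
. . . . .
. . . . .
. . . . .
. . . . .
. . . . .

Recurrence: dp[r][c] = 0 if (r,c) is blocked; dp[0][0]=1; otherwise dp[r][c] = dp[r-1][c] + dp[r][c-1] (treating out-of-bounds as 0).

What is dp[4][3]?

35

r\c   0   1   2   3   4
  0   1   1   1   1   1
  1   1   2   3   4   5
  2   1   3   6  10  15
  3   1   4  10  20  35
  4   1   5  15  35  70
  5   1   6  21  56 126
  6   1   7  28  84 210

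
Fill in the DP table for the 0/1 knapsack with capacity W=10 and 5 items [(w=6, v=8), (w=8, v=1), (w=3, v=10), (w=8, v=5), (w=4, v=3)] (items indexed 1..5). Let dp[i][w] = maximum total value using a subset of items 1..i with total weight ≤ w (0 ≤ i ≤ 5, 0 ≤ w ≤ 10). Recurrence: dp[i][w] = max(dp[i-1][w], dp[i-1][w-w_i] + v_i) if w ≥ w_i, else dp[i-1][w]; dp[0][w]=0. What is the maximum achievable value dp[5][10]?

i\w   0   1   2   3   4   5   6   7   8   9  10
  0   0   0   0   0   0   0   0   0   0   0   0
  1   0   0   0   0   0   0   8   8   8   8   8
  2   0   0   0   0   0   0   8   8   8   8   8
  3   0   0   0  10  10  10  10  10  10  18  18
  4   0   0   0  10  10  10  10  10  10  18  18
  5   0   0   0  10  10  10  10  13  13  18  18

18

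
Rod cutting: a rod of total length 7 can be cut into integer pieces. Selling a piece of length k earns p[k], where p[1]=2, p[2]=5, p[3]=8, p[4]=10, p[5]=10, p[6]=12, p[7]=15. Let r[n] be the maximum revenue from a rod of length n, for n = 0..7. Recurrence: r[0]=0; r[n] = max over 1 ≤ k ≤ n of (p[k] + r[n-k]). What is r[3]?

   n    0    1    2    3    4    5    6    7
r[n]    0    2    5    8   10   13   16   18

8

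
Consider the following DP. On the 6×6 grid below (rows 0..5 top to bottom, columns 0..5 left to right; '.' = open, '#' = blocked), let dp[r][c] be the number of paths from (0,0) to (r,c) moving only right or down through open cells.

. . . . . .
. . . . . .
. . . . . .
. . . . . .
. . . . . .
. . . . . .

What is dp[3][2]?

r\c   0   1   2   3   4   5
  0   1   1   1   1   1   1
  1   1   2   3   4   5   6
  2   1   3   6  10  15  21
  3   1   4  10  20  35  56
  4   1   5  15  35  70 126
  5   1   6  21  56 126 252

10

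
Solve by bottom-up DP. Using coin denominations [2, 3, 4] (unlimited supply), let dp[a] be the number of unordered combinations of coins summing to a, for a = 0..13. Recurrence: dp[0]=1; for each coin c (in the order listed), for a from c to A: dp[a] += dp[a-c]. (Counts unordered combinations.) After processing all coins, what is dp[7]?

after  coin     0     1     2     3     4     5     6     7     8     9    10    11    12    13
          2     1     0     1     0     1     0     1     0     1     0     1     0     1     0
          3     1     0     1     1     1     1     2     1     2     2     2     2     3     2
          4     1     0     1     1     2     1     3     2     4     3     5     4     7     5

2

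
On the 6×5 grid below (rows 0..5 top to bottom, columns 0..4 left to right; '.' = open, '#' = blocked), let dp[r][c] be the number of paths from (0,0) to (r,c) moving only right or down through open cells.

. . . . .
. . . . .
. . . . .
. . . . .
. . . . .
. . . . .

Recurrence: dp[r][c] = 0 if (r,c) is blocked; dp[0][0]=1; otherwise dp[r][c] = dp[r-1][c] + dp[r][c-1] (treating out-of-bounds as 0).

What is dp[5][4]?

r\c   0   1   2   3   4
  0   1   1   1   1   1
  1   1   2   3   4   5
  2   1   3   6  10  15
  3   1   4  10  20  35
  4   1   5  15  35  70
  5   1   6  21  56 126

126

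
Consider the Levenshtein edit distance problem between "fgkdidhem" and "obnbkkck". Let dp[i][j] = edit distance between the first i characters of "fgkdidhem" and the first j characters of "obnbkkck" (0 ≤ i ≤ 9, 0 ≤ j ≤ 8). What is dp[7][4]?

   ''  o  b  n  b  k  k  c  k
''  0  1  2  3  4  5  6  7  8
 f  1  1  2  3  4  5  6  7  8
 g  2  2  2  3  4  5  6  7  8
 k  3  3  3  3  4  4  5  6  7
 d  4  4  4  4  4  5  5  6  7
 i  5  5  5  5  5  5  6  6  7
 d  6  6  6  6  6  6  6  7  7
 h  7  7  7  7  7  7  7  7  8
 e  8  8  8  8  8  8  8  8  8
 m  9  9  9  9  9  9  9  9  9

7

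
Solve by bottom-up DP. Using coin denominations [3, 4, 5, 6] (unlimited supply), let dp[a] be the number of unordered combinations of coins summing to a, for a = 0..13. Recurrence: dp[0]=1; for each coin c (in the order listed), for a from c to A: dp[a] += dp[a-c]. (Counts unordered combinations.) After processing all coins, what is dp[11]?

after  coin     0     1     2     3     4     5     6     7     8     9    10    11    12    13
          3     1     0     0     1     0     0     1     0     0     1     0     0     1     0
          4     1     0     0     1     1     0     1     1     1     1     1     1     2     1
          5     1     0     0     1     1     1     1     1     2     2     2     2     3     3
          6     1     0     0     1     1     1     2     1     2     3     3     3     5     4

3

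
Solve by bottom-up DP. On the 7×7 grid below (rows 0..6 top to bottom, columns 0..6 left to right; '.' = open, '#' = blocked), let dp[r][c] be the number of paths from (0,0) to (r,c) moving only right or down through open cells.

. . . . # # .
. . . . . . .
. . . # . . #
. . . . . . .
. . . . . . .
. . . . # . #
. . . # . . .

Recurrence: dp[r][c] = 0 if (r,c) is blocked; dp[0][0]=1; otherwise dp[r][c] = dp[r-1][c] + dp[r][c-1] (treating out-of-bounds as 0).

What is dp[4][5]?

61

r\c   0   1   2   3   4   5   6
  0   1   1   1   1   0   0   0
  1   1   2   3   4   4   4   4
  2   1   3   6   0   4   8   0
  3   1   4  10  10  14  22  22
  4   1   5  15  25  39  61  83
  5   1   6  21  46   0  61   0
  6   1   7  28   0   0  61  61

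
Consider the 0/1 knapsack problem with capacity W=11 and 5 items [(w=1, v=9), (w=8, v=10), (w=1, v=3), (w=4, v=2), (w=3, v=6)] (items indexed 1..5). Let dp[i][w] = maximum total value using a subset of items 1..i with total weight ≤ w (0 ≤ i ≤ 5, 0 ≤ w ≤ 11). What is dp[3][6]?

12

i\w   0   1   2   3   4   5   6   7   8   9  10  11
  0   0   0   0   0   0   0   0   0   0   0   0   0
  1   0   9   9   9   9   9   9   9   9   9   9   9
  2   0   9   9   9   9   9   9   9  10  19  19  19
  3   0   9  12  12  12  12  12  12  12  19  22  22
  4   0   9  12  12  12  12  14  14  14  19  22  22
  5   0   9  12  12  15  18  18  18  18  20  22  22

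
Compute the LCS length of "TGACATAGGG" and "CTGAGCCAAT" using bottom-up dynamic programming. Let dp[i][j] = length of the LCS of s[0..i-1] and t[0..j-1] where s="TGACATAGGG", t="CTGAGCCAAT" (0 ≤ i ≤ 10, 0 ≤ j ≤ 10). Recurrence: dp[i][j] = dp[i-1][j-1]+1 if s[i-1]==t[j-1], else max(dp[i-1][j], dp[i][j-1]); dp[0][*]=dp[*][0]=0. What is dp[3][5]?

   ''  C  T  G  A  G  C  C  A  A  T
''  0  0  0  0  0  0  0  0  0  0  0
 T  0  0  1  1  1  1  1  1  1  1  1
 G  0  0  1  2  2  2  2  2  2  2  2
 A  0  0  1  2  3  3  3  3  3  3  3
 C  0  1  1  2  3  3  4  4  4  4  4
 A  0  1  1  2  3  3  4  4  5  5  5
 T  0  1  2  2  3  3  4  4  5  5  6
 A  0  1  2  2  3  3  4  4  5  6  6
 G  0  1  2  3  3  4  4  4  5  6  6
 G  0  1  2  3  3  4  4  4  5  6  6
 G  0  1  2  3  3  4  4  4  5  6  6

3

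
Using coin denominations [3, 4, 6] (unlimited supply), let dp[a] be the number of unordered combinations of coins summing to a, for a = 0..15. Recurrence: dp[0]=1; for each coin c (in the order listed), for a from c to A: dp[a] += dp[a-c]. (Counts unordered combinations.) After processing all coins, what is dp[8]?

1

after  coin     0     1     2     3     4     5     6     7     8     9    10    11    12    13    14    15
          3     1     0     0     1     0     0     1     0     0     1     0     0     1     0     0     1
          4     1     0     0     1     1     0     1     1     1     1     1     1     2     1     1     2
          6     1     0     0     1     1     0     2     1     1     2     2     1     4     2     2     4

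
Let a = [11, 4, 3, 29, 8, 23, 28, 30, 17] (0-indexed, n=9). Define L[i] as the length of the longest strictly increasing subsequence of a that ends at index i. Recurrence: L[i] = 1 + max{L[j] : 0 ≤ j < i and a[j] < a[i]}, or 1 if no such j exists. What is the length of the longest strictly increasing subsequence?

5

   i    0    1    2    3    4    5    6    7    8
a[i]   11    4    3   29    8   23   28   30   17
L[i]    1    1    1    2    2    3    4    5    3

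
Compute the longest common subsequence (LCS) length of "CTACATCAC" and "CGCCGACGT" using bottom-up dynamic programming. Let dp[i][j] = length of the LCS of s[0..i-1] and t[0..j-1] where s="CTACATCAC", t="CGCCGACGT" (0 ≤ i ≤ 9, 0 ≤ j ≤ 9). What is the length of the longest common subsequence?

   ''  C  G  C  C  G  A  C  G  T
''  0  0  0  0  0  0  0  0  0  0
 C  0  1  1  1  1  1  1  1  1  1
 T  0  1  1  1  1  1  1  1  1  2
 A  0  1  1  1  1  1  2  2  2  2
 C  0  1  1  2  2  2  2  3  3  3
 A  0  1  1  2  2  2  3  3  3  3
 T  0  1  1  2  2  2  3  3  3  4
 C  0  1  1  2  3  3  3  4  4  4
 A  0  1  1  2  3  3  4  4  4  4
 C  0  1  1  2  3  3  4  5  5  5

5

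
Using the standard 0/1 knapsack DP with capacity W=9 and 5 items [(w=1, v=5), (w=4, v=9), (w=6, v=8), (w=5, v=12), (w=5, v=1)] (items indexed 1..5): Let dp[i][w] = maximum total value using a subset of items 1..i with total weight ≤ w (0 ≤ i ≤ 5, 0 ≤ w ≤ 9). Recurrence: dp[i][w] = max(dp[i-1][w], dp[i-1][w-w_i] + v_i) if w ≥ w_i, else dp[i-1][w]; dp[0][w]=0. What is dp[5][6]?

17

i\w   0   1   2   3   4   5   6   7   8   9
  0   0   0   0   0   0   0   0   0   0   0
  1   0   5   5   5   5   5   5   5   5   5
  2   0   5   5   5   9  14  14  14  14  14
  3   0   5   5   5   9  14  14  14  14  14
  4   0   5   5   5   9  14  17  17  17  21
  5   0   5   5   5   9  14  17  17  17  21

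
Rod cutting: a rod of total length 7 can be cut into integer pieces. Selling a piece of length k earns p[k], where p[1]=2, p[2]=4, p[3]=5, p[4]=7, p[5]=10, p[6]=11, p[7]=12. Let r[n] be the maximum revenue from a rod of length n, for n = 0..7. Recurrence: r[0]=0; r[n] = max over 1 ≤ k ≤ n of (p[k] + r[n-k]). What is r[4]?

8

   n    0    1    2    3    4    5    6    7
r[n]    0    2    4    6    8   10   12   14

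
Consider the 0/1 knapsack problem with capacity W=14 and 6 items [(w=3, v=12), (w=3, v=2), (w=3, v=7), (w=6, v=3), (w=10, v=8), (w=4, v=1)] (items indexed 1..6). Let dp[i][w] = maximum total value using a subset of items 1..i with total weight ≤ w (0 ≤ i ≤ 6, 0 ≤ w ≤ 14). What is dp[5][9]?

21

i\w   0   1   2   3   4   5   6   7   8   9  10  11  12  13  14
  0   0   0   0   0   0   0   0   0   0   0   0   0   0   0   0
  1   0   0   0  12  12  12  12  12  12  12  12  12  12  12  12
  2   0   0   0  12  12  12  14  14  14  14  14  14  14  14  14
  3   0   0   0  12  12  12  19  19  19  21  21  21  21  21  21
  4   0   0   0  12  12  12  19  19  19  21  21  21  22  22  22
  5   0   0   0  12  12  12  19  19  19  21  21  21  22  22  22
  6   0   0   0  12  12  12  19  19  19  21  21  21  22  22  22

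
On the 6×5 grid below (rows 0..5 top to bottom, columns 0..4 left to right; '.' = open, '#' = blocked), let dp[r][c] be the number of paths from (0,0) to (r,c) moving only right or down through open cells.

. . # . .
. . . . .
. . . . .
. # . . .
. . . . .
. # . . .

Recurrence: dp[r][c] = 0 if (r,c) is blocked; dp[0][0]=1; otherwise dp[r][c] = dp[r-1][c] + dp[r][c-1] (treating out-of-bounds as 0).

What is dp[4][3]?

r\c   0   1   2   3   4
  0   1   1   0   0   0
  1   1   2   2   2   2
  2   1   3   5   7   9
  3   1   0   5  12  21
  4   1   1   6  18  39
  5   1   0   6  24  63

18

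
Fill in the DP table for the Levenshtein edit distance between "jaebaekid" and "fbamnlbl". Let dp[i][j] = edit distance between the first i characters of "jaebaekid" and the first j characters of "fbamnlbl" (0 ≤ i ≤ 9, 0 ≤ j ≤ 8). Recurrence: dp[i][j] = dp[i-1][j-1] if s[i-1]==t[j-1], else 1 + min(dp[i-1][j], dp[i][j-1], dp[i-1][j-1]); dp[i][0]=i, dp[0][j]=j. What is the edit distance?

8

   ''  f  b  a  m  n  l  b  l
''  0  1  2  3  4  5  6  7  8
 j  1  1  2  3  4  5  6  7  8
 a  2  2  2  2  3  4  5  6  7
 e  3  3  3  3  3  4  5  6  7
 b  4  4  3  4  4  4  5  5  6
 a  5  5  4  3  4  5  5  6  6
 e  6  6  5  4  4  5  6  6  7
 k  7  7  6  5  5  5  6  7  7
 i  8  8  7  6  6  6  6  7  8
 d  9  9  8  7  7  7  7  7  8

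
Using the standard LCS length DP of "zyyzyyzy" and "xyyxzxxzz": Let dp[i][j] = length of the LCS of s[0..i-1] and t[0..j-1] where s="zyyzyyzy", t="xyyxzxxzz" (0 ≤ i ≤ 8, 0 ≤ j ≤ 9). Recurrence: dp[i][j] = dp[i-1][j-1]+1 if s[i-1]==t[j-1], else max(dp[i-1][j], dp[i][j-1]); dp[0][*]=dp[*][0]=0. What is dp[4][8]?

   ''  x  y  y  x  z  x  x  z  z
''  0  0  0  0  0  0  0  0  0  0
 z  0  0  0  0  0  1  1  1  1  1
 y  0  0  1  1  1  1  1  1  1  1
 y  0  0  1  2  2  2  2  2  2  2
 z  0  0  1  2  2  3  3  3  3  3
 y  0  0  1  2  2  3  3  3  3  3
 y  0  0  1  2  2  3  3  3  3  3
 z  0  0  1  2  2  3  3  3  4  4
 y  0  0  1  2  2  3  3  3  4  4

3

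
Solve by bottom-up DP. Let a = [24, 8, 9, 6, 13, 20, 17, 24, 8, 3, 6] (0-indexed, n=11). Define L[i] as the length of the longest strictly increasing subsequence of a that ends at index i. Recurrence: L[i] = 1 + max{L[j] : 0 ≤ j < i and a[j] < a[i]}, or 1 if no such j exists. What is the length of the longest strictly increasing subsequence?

5

   i    0    1    2    3    4    5    6    7    8    9   10
a[i]   24    8    9    6   13   20   17   24    8    3    6
L[i]    1    1    2    1    3    4    4    5    2    1    2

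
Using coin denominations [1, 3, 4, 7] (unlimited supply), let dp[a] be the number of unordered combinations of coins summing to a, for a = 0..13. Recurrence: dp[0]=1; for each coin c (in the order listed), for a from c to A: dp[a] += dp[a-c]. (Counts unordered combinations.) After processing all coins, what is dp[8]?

after  coin     0     1     2     3     4     5     6     7     8     9    10    11    12    13
          1     1     1     1     1     1     1     1     1     1     1     1     1     1     1
          3     1     1     1     2     2     2     3     3     3     4     4     4     5     5
          4     1     1     1     2     3     3     4     5     6     7     8     9    11    12
          7     1     1     1     2     3     3     4     6     7     8    10    12    14    16

7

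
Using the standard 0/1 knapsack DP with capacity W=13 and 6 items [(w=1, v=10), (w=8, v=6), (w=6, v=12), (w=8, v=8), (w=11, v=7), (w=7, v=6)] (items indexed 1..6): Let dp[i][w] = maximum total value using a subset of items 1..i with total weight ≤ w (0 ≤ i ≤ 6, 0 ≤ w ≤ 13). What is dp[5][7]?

i\w   0   1   2   3   4   5   6   7   8   9  10  11  12  13
  0   0   0   0   0   0   0   0   0   0   0   0   0   0   0
  1   0  10  10  10  10  10  10  10  10  10  10  10  10  10
  2   0  10  10  10  10  10  10  10  10  16  16  16  16  16
  3   0  10  10  10  10  10  12  22  22  22  22  22  22  22
  4   0  10  10  10  10  10  12  22  22  22  22  22  22  22
  5   0  10  10  10  10  10  12  22  22  22  22  22  22  22
  6   0  10  10  10  10  10  12  22  22  22  22  22  22  22

22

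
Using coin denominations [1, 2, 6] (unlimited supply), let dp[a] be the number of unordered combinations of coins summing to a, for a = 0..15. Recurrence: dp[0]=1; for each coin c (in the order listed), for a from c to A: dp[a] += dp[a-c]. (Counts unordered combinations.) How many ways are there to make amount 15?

after  coin     0     1     2     3     4     5     6     7     8     9    10    11    12    13    14    15
          1     1     1     1     1     1     1     1     1     1     1     1     1     1     1     1     1
          2     1     1     2     2     3     3     4     4     5     5     6     6     7     7     8     8
          6     1     1     2     2     3     3     5     5     7     7     9     9    12    12    15    15

15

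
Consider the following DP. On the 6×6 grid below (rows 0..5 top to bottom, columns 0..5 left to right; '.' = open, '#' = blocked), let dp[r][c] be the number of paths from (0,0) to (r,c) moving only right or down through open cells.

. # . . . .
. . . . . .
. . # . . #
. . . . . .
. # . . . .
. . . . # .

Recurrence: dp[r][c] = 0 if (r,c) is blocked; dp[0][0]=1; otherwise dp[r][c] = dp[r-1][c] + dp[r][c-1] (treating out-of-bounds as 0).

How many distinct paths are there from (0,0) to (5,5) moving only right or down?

19

r\c   0   1   2   3   4   5
  0   1   0   0   0   0   0
  1   1   1   1   1   1   1
  2   1   2   0   1   2   0
  3   1   3   3   4   6   6
  4   1   0   3   7  13  19
  5   1   1   4  11   0  19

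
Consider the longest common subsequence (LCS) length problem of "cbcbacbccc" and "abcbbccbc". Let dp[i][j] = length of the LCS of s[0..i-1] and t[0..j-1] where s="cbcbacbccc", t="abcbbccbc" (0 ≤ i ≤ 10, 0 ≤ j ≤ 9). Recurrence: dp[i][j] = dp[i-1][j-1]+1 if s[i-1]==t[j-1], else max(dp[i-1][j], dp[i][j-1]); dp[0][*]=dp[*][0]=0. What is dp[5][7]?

3

   ''  a  b  c  b  b  c  c  b  c
''  0  0  0  0  0  0  0  0  0  0
 c  0  0  0  1  1  1  1  1  1  1
 b  0  0  1  1  2  2  2  2  2  2
 c  0  0  1  2  2  2  3  3  3  3
 b  0  0  1  2  3  3  3  3  4  4
 a  0  1  1  2  3  3  3  3  4  4
 c  0  1  1  2  3  3  4  4  4  5
 b  0  1  2  2  3  4  4  4  5  5
 c  0  1  2  3  3  4  5  5  5  6
 c  0  1  2  3  3  4  5  6  6  6
 c  0  1  2  3  3  4  5  6  6  7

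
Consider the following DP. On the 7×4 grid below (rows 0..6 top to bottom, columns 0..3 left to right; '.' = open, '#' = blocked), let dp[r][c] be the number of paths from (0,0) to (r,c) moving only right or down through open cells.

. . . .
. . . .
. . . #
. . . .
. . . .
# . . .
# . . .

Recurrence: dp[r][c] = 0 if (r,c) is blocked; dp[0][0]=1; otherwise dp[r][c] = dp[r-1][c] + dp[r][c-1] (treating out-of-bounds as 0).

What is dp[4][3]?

r\c   0   1   2   3
  0   1   1   1   1
  1   1   2   3   4
  2   1   3   6   0
  3   1   4  10  10
  4   1   5  15  25
  5   0   5  20  45
  6   0   5  25  70

25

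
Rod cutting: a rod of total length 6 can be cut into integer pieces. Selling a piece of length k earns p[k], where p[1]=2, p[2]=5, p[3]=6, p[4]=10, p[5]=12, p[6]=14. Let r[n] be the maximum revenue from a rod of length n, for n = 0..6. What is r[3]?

   n    0    1    2    3    4    5    6
r[n]    0    2    5    7   10   12   15

7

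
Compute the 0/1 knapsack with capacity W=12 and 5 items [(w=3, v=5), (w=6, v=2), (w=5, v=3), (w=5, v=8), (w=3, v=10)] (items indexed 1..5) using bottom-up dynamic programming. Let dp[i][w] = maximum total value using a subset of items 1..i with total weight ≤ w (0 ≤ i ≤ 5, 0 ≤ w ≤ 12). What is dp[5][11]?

23

i\w   0   1   2   3   4   5   6   7   8   9  10  11  12
  0   0   0   0   0   0   0   0   0   0   0   0   0   0
  1   0   0   0   5   5   5   5   5   5   5   5   5   5
  2   0   0   0   5   5   5   5   5   5   7   7   7   7
  3   0   0   0   5   5   5   5   5   8   8   8   8   8
  4   0   0   0   5   5   8   8   8  13  13  13  13  13
  5   0   0   0  10  10  10  15  15  18  18  18  23  23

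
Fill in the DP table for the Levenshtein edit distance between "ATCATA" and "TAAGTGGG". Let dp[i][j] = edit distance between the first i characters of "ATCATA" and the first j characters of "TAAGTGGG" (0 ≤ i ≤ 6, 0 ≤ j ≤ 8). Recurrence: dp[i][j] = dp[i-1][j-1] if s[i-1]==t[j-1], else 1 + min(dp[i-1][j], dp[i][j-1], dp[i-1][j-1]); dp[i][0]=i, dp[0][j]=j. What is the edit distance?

6

   ''  T  A  A  G  T  G  G  G
''  0  1  2  3  4  5  6  7  8
 A  1  1  1  2  3  4  5  6  7
 T  2  1  2  2  3  3  4  5  6
 C  3  2  2  3  3  4  4  5  6
 A  4  3  2  2  3  4  5  5  6
 T  5  4  3  3  3  3  4  5  6
 A  6  5  4  3  4  4  4  5  6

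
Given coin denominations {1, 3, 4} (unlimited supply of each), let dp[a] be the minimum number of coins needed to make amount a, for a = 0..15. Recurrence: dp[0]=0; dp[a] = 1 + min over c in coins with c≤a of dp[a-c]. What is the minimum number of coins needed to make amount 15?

 a  0  1  2  3  4  5  6  7  8  9 10 11 12 13 14 15
dp  0  1  2  1  1  2  2  2  2  3  3  3  3  4  4  4

4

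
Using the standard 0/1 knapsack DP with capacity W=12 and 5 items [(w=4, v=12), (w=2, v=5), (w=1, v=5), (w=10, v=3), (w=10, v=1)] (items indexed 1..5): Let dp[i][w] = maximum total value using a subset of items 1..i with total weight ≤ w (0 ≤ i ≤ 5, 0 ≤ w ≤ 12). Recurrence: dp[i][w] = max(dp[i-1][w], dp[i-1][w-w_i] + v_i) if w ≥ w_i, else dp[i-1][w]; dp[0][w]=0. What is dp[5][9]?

i\w   0   1   2   3   4   5   6   7   8   9  10  11  12
  0   0   0   0   0   0   0   0   0   0   0   0   0   0
  1   0   0   0   0  12  12  12  12  12  12  12  12  12
  2   0   0   5   5  12  12  17  17  17  17  17  17  17
  3   0   5   5  10  12  17  17  22  22  22  22  22  22
  4   0   5   5  10  12  17  17  22  22  22  22  22  22
  5   0   5   5  10  12  17  17  22  22  22  22  22  22

22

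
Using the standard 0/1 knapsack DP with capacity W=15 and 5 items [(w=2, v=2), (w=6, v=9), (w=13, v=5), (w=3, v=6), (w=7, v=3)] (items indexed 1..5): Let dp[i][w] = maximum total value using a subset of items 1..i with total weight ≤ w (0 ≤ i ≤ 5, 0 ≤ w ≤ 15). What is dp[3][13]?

i\w   0   1   2   3   4   5   6   7   8   9  10  11  12  13  14  15
  0   0   0   0   0   0   0   0   0   0   0   0   0   0   0   0   0
  1   0   0   2   2   2   2   2   2   2   2   2   2   2   2   2   2
  2   0   0   2   2   2   2   9   9  11  11  11  11  11  11  11  11
  3   0   0   2   2   2   2   9   9  11  11  11  11  11  11  11  11
  4   0   0   2   6   6   8   9   9  11  15  15  17  17  17  17  17
  5   0   0   2   6   6   8   9   9  11  15  15  17  17  17  17  17

11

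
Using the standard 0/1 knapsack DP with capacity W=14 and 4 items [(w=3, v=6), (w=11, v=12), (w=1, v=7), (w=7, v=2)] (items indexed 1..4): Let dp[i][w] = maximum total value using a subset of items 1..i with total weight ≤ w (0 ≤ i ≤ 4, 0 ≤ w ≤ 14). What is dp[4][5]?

13

i\w   0   1   2   3   4   5   6   7   8   9  10  11  12  13  14
  0   0   0   0   0   0   0   0   0   0   0   0   0   0   0   0
  1   0   0   0   6   6   6   6   6   6   6   6   6   6   6   6
  2   0   0   0   6   6   6   6   6   6   6   6  12  12  12  18
  3   0   7   7   7  13  13  13  13  13  13  13  13  19  19  19
  4   0   7   7   7  13  13  13  13  13  13  13  15  19  19  19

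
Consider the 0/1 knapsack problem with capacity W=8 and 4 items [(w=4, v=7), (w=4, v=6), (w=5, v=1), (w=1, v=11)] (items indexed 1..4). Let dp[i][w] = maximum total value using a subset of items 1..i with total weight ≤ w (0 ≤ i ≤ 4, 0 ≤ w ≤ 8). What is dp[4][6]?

i\w   0   1   2   3   4   5   6   7   8
  0   0   0   0   0   0   0   0   0   0
  1   0   0   0   0   7   7   7   7   7
  2   0   0   0   0   7   7   7   7  13
  3   0   0   0   0   7   7   7   7  13
  4   0  11  11  11  11  18  18  18  18

18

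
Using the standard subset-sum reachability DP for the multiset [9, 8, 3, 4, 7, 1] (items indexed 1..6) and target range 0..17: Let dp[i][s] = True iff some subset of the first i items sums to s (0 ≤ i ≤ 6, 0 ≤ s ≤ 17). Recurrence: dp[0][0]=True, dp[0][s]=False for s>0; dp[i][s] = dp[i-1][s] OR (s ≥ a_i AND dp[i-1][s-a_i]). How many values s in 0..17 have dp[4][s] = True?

i\s   0   1   2   3   4   5   6   7   8   9  10  11  12  13  14  15  16  17
  0   T   F   F   F   F   F   F   F   F   F   F   F   F   F   F   F   F   F
  1   T   F   F   F   F   F   F   F   F   T   F   F   F   F   F   F   F   F
  2   T   F   F   F   F   F   F   F   T   T   F   F   F   F   F   F   F   T
  3   T   F   F   T   F   F   F   F   T   T   F   T   T   F   F   F   F   T
  4   T   F   F   T   T   F   F   T   T   T   F   T   T   T   F   T   T   T
  5   T   F   F   T   T   F   F   T   T   T   T   T   T   T   T   T   T   T
  6   T   T   F   T   T   T   F   T   T   T   T   T   T   T   T   T   T   T

12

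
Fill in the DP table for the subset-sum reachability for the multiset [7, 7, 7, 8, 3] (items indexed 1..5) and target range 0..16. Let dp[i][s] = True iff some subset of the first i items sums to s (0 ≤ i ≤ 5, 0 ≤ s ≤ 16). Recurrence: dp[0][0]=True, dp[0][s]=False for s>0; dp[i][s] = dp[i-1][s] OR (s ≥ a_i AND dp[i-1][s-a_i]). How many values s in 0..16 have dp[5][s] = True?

i\s   0   1   2   3   4   5   6   7   8   9  10  11  12  13  14  15  16
  0   T   F   F   F   F   F   F   F   F   F   F   F   F   F   F   F   F
  1   T   F   F   F   F   F   F   T   F   F   F   F   F   F   F   F   F
  2   T   F   F   F   F   F   F   T   F   F   F   F   F   F   T   F   F
  3   T   F   F   F   F   F   F   T   F   F   F   F   F   F   T   F   F
  4   T   F   F   F   F   F   F   T   T   F   F   F   F   F   T   T   F
  5   T   F   F   T   F   F   F   T   T   F   T   T   F   F   T   T   F

8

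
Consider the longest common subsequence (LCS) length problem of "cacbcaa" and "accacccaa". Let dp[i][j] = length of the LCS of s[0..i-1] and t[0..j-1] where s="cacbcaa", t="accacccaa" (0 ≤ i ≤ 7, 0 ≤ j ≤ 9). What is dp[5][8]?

   ''  a  c  c  a  c  c  c  a  a
''  0  0  0  0  0  0  0  0  0  0
 c  0  0  1  1  1  1  1  1  1  1
 a  0  1  1  1  2  2  2  2  2  2
 c  0  1  2  2  2  3  3  3  3  3
 b  0  1  2  2  2  3  3  3  3  3
 c  0  1  2  3  3  3  4  4  4  4
 a  0  1  2  3  4  4  4  4  5  5
 a  0  1  2  3  4  4  4  4  5  6

4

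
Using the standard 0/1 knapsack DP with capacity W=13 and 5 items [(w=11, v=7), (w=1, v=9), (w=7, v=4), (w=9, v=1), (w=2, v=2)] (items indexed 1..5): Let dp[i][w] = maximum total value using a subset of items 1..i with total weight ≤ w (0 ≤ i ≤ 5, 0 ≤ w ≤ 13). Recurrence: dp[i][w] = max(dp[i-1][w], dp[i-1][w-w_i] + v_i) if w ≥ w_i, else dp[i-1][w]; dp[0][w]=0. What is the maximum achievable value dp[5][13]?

i\w   0   1   2   3   4   5   6   7   8   9  10  11  12  13
  0   0   0   0   0   0   0   0   0   0   0   0   0   0   0
  1   0   0   0   0   0   0   0   0   0   0   0   7   7   7
  2   0   9   9   9   9   9   9   9   9   9   9   9  16  16
  3   0   9   9   9   9   9   9   9  13  13  13  13  16  16
  4   0   9   9   9   9   9   9   9  13  13  13  13  16  16
  5   0   9   9  11  11  11  11  11  13  13  15  15  16  16

16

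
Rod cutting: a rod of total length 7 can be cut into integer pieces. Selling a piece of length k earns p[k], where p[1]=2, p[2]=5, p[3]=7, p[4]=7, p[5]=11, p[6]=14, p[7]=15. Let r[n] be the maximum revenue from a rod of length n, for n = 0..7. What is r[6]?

   n    0    1    2    3    4    5    6    7
r[n]    0    2    5    7   10   12   15   17

15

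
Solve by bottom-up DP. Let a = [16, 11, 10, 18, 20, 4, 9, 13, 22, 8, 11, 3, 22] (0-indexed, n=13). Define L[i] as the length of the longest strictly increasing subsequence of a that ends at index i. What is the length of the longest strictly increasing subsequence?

4

   i    0    1    2    3    4    5    6    7    8    9   10   11   12
a[i]   16   11   10   18   20    4    9   13   22    8   11    3   22
L[i]    1    1    1    2    3    1    2    3    4    2    3    1    4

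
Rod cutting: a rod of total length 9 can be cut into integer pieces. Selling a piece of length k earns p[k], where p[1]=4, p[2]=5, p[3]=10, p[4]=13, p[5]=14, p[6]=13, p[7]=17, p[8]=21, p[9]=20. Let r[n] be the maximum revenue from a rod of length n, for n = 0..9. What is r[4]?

16

   n    0    1    2    3    4    5    6    7    8    9
r[n]    0    4    8   12   16   20   24   28   32   36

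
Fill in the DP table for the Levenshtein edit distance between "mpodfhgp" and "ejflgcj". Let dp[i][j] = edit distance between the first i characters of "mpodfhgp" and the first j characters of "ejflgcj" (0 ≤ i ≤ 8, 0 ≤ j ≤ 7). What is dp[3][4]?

   ''  e  j  f  l  g  c  j
''  0  1  2  3  4  5  6  7
 m  1  1  2  3  4  5  6  7
 p  2  2  2  3  4  5  6  7
 o  3  3  3  3  4  5  6  7
 d  4  4  4  4  4  5  6  7
 f  5  5  5  4  5  5  6  7
 h  6  6  6  5  5  6  6  7
 g  7  7  7  6  6  5  6  7
 p  8  8  8  7  7  6  6  7

4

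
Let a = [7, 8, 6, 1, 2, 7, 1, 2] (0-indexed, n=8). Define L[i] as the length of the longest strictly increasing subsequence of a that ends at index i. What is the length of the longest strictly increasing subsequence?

3

   i    0    1    2    3    4    5    6    7
a[i]    7    8    6    1    2    7    1    2
L[i]    1    2    1    1    2    3    1    2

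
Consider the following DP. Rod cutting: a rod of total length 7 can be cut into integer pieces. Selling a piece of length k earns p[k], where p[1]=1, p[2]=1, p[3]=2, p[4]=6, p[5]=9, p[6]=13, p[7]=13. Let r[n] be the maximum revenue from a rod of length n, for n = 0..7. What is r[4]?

   n    0    1    2    3    4    5    6    7
r[n]    0    1    2    3    6    9   13   14

6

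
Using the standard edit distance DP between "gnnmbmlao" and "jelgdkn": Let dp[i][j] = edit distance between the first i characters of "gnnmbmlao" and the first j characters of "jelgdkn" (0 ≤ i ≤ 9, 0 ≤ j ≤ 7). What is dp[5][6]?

6

   ''  j  e  l  g  d  k  n
''  0  1  2  3  4  5  6  7
 g  1  1  2  3  3  4  5  6
 n  2  2  2  3  4  4  5  5
 n  3  3  3  3  4  5  5  5
 m  4  4  4  4  4  5  6  6
 b  5  5  5  5  5  5  6  7
 m  6  6  6  6  6  6  6  7
 l  7  7  7  6  7  7  7  7
 a  8  8  8  7  7  8  8  8
 o  9  9  9  8  8  8  9  9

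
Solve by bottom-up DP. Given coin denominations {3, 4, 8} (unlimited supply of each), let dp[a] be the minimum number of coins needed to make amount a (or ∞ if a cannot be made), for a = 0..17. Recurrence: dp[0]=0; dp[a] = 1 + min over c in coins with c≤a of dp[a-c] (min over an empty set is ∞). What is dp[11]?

2

 a  0  1  2  3  4  5  6  7  8  9 10 11 12 13 14 15 16 17
dp  0  -  -  1  1  -  2  2  1  3  3  2  2  4  3  3  2  4
(- denotes ∞ / unreachable)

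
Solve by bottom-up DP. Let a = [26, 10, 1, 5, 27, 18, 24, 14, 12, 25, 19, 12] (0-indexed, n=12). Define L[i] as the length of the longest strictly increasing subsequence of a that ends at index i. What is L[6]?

4

   i    0    1    2    3    4    5    6    7    8    9   10   11
a[i]   26   10    1    5   27   18   24   14   12   25   19   12
L[i]    1    1    1    2    3    3    4    3    3    5    4    3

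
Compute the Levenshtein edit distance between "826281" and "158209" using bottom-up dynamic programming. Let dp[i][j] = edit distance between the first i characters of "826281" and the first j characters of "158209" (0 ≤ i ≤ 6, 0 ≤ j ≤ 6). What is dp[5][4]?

   ''  1  5  8  2  0  9
''  0  1  2  3  4  5  6
 8  1  1  2  2  3  4  5
 2  2  2  2  3  2  3  4
 6  3  3  3  3  3  3  4
 2  4  4  4  4  3  4  4
 8  5  5  5  4  4  4  5
 1  6  5  6  5  5  5  5

4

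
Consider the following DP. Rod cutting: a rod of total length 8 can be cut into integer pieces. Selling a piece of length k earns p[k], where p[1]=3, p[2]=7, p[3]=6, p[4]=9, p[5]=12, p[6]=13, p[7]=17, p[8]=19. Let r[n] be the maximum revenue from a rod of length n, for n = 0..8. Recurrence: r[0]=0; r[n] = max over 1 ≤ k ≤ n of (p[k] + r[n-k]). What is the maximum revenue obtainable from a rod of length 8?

   n    0    1    2    3    4    5    6    7    8
r[n]    0    3    7   10   14   17   21   24   28

28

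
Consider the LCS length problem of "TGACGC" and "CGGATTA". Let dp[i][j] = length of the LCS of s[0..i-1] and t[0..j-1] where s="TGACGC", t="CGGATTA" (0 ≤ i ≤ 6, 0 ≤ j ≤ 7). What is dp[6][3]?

   ''  C  G  G  A  T  T  A
''  0  0  0  0  0  0  0  0
 T  0  0  0  0  0  1  1  1
 G  0  0  1  1  1  1  1  1
 A  0  0  1  1  2  2  2  2
 C  0  1  1  1  2  2  2  2
 G  0  1  2  2  2  2  2  2
 C  0  1  2  2  2  2  2  2

2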